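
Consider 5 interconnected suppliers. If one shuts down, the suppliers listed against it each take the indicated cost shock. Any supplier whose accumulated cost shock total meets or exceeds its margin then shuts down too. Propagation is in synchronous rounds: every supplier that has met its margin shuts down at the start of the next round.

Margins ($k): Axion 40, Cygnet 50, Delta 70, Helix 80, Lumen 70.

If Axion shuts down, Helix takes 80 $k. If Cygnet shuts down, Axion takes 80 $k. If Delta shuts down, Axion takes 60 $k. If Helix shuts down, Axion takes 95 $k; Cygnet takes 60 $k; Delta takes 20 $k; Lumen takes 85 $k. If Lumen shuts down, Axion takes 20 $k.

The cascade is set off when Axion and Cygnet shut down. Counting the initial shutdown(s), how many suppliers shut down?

Round 1 — Axion, Cygnet shut down (initial).
  Helix: +80 → 80 ≥ 80
Round 2 — Helix shuts down.
  Delta: +20 → 20 < 70
  Lumen: +85 → 85 ≥ 70
Round 3 — Lumen shuts down.
No further shutdowns.

4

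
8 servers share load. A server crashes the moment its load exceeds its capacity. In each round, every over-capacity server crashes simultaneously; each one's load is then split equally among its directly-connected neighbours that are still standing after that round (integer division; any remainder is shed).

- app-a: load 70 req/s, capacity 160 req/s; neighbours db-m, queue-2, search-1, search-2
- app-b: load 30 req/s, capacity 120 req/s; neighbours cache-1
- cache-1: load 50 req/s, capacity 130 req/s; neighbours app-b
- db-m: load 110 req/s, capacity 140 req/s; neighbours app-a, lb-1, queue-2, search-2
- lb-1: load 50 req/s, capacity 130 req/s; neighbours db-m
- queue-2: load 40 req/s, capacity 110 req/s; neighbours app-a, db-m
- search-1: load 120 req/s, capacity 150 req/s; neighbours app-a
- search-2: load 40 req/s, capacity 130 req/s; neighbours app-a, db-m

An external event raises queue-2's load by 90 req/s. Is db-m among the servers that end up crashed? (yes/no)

Round 1 — queue-2 at 130 > 110. queue-2 crashes.
  queue-2 sheds 130 req/s to app-a, db-m: 65 each.
    app-a: 70+65 = 135 ≤ 160
    db-m: 110+65 = 175 > 140
Round 2 — db-m crashes.
  db-m sheds 175 req/s to app-a, lb-1, search-2: 58 each (1 lost).
    app-a: 135+58 = 193 > 160
    lb-1: 50+58 = 108 ≤ 130
    search-2: 40+58 = 98 ≤ 130
Round 3 — app-a crashes.
  app-a sheds 193 req/s to search-1, search-2: 96 each (1 lost).
    search-1: 120+96 = 216 > 150
    search-2: 98+96 = 194 > 130
Round 4 — search-1, search-2 crash.
  search-1 sheds 216 req/s: no online neighbours, lost.
  search-2 sheds 194 req/s: no online neighbours, lost.
No further crashes.

yes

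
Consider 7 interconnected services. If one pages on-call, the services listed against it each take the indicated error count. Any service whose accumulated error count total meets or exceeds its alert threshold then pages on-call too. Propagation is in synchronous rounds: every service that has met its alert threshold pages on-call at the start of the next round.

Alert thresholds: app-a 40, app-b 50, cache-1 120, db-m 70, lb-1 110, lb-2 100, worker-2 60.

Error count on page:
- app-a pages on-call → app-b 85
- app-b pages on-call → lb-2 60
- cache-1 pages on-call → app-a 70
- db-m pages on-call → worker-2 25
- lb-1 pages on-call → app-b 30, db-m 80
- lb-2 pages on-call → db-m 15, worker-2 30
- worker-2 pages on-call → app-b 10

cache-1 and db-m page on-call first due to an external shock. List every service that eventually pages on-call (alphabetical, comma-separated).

Round 1 — cache-1, db-m page on-call (initial).
  app-a: +70 → 70 ≥ 40
  worker-2: +25 → 25 < 60
Round 2 — app-a pages on-call.
  app-b: +85 → 85 ≥ 50
Round 3 — app-b pages on-call.
  lb-2: +60 → 60 < 100
No further pages.

app-a, app-b, cache-1, db-m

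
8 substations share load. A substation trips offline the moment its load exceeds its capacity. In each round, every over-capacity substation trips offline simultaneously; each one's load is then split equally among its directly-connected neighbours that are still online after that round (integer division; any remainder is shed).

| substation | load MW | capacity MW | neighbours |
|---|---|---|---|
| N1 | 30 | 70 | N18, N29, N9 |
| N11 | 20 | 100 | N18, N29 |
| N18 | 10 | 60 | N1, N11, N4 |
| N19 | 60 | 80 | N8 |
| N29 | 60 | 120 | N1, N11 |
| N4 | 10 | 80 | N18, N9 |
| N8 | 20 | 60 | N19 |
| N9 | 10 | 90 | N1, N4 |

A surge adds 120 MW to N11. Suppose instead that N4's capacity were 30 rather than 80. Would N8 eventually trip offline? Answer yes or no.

With N4's capacity at 30:
Round 1 — N11 at 140 > 100. N11 trips offline.
  N11 sheds 140 MW to N18, N29: 70 each.
    N18: 10+70 = 80 > 60
    N29: 60+70 = 130 > 120
Round 2 — N18, N29 trip offline.
  N18 sheds 80 MW to N1, N4: 40 each.
    N1: 30+40 = 70 ≤ 70
    N4: 10+40 = 50 > 30
  N29 sheds 130 MW to N1: 130 each.
    N1: 70+130 = 200 > 70
Round 3 — N1, N4 trip offline.
  N1 sheds 200 MW to N9: 200 each.
    N9: 10+200 = 210 > 90
  N4 sheds 50 MW to N9: 50 each.
    N9: 210+50 = 260 > 90
Round 4 — N9 trips offline.
  N9 sheds 260 MW: no online neighbours, lost.
No further trips.

no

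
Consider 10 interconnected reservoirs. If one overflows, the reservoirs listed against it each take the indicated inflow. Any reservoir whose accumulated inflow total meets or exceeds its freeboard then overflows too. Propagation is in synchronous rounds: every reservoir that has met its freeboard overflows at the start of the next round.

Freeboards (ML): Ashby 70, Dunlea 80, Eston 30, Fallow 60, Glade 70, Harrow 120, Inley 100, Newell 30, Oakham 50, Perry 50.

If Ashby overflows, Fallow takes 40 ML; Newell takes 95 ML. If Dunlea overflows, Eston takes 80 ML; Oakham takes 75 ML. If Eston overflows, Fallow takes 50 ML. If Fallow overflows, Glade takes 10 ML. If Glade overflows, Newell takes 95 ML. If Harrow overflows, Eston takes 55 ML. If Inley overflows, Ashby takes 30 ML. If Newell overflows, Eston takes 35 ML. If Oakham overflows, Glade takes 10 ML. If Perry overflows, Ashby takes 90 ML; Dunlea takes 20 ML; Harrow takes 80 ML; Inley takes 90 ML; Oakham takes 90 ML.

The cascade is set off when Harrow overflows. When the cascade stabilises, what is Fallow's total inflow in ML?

Round 1 — Harrow overflows (initial).
  Eston: +55 → 55 ≥ 30
Round 2 — Eston overflows.
  Fallow: +50 → 50 < 60
No further overflows.

50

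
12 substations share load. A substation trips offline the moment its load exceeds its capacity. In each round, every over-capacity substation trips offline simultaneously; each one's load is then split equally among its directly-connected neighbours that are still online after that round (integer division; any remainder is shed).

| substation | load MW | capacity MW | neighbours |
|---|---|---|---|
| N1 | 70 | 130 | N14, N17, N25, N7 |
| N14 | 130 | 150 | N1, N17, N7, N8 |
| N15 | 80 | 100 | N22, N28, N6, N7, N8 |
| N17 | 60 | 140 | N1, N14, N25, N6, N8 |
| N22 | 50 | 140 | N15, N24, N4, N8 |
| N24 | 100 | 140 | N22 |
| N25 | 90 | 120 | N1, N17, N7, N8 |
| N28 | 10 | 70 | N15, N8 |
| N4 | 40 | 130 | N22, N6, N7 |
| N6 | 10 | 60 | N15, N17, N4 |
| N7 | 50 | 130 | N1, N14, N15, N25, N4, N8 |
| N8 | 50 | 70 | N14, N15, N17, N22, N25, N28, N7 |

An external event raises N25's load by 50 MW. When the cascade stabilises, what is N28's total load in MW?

Round 1 — N25 at 140 > 120. N25 trips offline.
  N25 sheds 140 MW to N1, N17, N7, N8: 35 each.
    N1: 70+35 = 105 ≤ 130
    N17: 60+35 = 95 ≤ 140
    N7: 50+35 = 85 ≤ 130
    N8: 50+35 = 85 > 70
Round 2 — N8 trips offline.
  N8 sheds 85 MW to N14, N15, N17, N22, N28, N7: 14 each (1 lost).
    N14: 130+14 = 144 ≤ 150
    N15: 80+14 = 94 ≤ 100
    N17: 95+14 = 109 ≤ 140
    N22: 50+14 = 64 ≤ 140
    N28: 10+14 = 24 ≤ 70
    N7: 85+14 = 99 ≤ 130
No further trips.

24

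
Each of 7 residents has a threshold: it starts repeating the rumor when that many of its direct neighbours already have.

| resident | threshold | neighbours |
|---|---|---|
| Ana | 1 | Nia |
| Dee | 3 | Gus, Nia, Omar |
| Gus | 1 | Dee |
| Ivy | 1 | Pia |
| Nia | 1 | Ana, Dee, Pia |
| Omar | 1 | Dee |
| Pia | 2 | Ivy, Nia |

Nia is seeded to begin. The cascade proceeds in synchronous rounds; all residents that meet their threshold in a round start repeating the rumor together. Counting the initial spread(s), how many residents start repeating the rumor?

2

Round 1 — Nia starts repeating the rumor (initial).
Round 2 — checking thresholds:
  Ana: 1 of 1 neighbours ≥ 1, starts repeating the rumor.
  Dee: 1 of 3 neighbours < 3, below threshold.
  Pia: 1 of 2 neighbours < 2, below threshold.
Round 3 — no new spreads; cascade stops.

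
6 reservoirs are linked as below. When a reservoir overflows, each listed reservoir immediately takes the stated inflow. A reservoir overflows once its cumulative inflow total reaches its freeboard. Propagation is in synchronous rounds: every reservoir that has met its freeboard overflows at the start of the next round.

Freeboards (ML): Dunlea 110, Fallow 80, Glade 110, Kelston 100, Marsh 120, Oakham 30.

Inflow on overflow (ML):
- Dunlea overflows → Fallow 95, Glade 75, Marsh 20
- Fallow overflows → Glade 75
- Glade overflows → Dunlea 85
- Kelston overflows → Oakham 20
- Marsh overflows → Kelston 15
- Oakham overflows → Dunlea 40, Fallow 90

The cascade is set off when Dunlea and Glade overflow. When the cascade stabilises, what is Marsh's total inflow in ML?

Round 1 — Dunlea, Glade overflow (initial).
  Fallow: +95 → 95 ≥ 80
  Marsh: +20 → 20 < 120
Round 2 — Fallow overflows.
No further overflows.

20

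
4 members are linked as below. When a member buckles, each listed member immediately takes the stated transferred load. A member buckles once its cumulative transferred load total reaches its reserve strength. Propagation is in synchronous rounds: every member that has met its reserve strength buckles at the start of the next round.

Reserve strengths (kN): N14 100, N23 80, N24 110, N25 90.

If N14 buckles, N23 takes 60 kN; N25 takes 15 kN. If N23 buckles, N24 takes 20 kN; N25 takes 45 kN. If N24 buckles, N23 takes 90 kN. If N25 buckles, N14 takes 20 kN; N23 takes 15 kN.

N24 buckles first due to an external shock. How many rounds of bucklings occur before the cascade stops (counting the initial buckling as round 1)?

Round 1 — N24 buckles (initial).
  N23: +90 → 90 ≥ 80
Round 2 — N23 buckles.
  N25: +45 → 45 < 90
No further bucklings.

2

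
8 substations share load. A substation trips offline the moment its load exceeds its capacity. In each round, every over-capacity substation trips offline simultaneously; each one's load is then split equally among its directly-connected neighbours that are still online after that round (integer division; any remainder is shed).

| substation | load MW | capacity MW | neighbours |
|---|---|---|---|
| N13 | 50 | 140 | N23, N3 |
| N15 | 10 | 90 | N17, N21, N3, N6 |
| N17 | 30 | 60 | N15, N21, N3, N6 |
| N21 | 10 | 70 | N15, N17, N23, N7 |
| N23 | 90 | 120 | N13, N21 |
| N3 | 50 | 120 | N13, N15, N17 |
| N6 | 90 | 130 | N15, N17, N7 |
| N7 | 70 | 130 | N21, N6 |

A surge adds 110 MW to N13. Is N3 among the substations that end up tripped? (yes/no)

Round 1 — N13 at 160 > 140. N13 trips offline.
  N13 sheds 160 MW to N23, N3: 80 each.
    N23: 90+80 = 170 > 120
    N3: 50+80 = 130 > 120
Round 2 — N23, N3 trip offline.
  N23 sheds 170 MW to N21: 170 each.
    N21: 10+170 = 180 > 70
  N3 sheds 130 MW to N15, N17: 65 each.
    N15: 10+65 = 75 ≤ 90
    N17: 30+65 = 95 > 60
Round 3 — N17, N21 trip offline.
  N17 sheds 95 MW to N15, N6: 47 each (1 lost).
    N15: 75+47 = 122 > 90
    N6: 90+47 = 137 > 130
  N21 sheds 180 MW to N15, N7: 90 each.
    N15: 122+90 = 212 > 90
    N7: 70+90 = 160 > 130
Round 4 — N15, N6, N7 trip offline.
  N15 sheds 212 MW: no online neighbours, lost.
  N6 sheds 137 MW: no online neighbours, lost.
  N7 sheds 160 MW: no online neighbours, lost.
No further trips.

yes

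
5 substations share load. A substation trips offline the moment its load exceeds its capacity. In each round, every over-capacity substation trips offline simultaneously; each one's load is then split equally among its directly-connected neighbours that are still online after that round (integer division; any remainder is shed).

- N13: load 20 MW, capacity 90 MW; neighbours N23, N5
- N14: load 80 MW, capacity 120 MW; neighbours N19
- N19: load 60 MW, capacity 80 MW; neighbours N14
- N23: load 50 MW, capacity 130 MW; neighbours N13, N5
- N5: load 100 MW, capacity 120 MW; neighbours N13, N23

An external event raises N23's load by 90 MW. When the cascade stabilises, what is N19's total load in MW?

60

Round 1 — N23 at 140 > 130. N23 trips offline.
  N23 sheds 140 MW to N13, N5: 70 each.
    N13: 20+70 = 90 ≤ 90
    N5: 100+70 = 170 > 120
Round 2 — N5 trips offline.
  N5 sheds 170 MW to N13: 170 each.
    N13: 90+170 = 260 > 90
Round 3 — N13 trips offline.
  N13 sheds 260 MW: no online neighbours, lost.
No further trips.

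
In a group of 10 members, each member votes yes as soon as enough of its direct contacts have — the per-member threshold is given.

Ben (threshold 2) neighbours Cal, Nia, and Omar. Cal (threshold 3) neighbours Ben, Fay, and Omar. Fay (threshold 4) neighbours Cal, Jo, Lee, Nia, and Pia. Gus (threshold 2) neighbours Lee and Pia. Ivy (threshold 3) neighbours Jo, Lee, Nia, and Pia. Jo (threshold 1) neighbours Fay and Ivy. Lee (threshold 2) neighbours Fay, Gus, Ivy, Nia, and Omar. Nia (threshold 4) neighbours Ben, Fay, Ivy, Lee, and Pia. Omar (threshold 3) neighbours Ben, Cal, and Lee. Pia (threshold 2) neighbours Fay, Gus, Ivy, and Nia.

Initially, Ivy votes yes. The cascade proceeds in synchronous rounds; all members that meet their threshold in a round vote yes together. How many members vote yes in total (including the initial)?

Round 1 — Ivy votes yes (initial).
Round 2 — checking thresholds:
  Jo: 1 of 2 neighbours ≥ 1, votes yes.
  Lee: 1 of 5 neighbours < 2, not yet.
  Nia: 1 of 5 neighbours < 4, not yet.
  Pia: 1 of 4 neighbours < 2, not yet.
Round 3 — no new yes votes; cascade stops.

2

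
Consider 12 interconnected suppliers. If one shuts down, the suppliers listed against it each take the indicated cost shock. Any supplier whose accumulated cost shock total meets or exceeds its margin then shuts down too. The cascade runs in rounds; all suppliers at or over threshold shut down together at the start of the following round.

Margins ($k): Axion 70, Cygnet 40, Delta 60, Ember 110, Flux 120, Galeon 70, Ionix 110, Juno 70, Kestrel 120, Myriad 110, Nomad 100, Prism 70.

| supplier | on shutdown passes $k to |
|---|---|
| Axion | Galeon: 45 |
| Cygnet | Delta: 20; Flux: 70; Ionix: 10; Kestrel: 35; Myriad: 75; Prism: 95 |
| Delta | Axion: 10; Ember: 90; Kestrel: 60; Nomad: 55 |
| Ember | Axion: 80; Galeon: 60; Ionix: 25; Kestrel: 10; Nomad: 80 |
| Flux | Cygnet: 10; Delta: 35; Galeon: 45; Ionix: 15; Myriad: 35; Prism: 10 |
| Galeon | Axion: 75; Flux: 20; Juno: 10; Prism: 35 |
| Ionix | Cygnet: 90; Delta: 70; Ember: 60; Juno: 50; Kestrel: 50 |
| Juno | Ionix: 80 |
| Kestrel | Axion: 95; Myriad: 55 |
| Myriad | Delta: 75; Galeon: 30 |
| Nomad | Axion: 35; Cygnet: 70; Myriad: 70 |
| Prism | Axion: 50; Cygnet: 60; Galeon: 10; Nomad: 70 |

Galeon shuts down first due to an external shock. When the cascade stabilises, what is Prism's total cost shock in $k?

Round 1 — Galeon shuts down (initial).
  Axion: +75 → 75 ≥ 70
  Flux: +20 → 20 < 120
  Juno: +10 → 10 < 70
  Prism: +35 → 35 < 70
Round 2 — Axion shuts down.
No further shutdowns.

35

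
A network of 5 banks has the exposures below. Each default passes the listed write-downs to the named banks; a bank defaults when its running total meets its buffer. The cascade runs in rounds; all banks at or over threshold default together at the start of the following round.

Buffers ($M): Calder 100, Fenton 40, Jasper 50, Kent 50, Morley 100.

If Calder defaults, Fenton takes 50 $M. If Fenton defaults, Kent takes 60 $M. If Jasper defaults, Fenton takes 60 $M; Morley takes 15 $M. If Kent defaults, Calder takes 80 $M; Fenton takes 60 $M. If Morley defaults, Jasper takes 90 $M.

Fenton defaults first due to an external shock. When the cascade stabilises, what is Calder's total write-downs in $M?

Round 1 — Fenton defaults (initial).
  Kent: +60 → 60 ≥ 50
Round 2 — Kent defaults.
  Calder: +80 → 80 < 100
No further defaults.

80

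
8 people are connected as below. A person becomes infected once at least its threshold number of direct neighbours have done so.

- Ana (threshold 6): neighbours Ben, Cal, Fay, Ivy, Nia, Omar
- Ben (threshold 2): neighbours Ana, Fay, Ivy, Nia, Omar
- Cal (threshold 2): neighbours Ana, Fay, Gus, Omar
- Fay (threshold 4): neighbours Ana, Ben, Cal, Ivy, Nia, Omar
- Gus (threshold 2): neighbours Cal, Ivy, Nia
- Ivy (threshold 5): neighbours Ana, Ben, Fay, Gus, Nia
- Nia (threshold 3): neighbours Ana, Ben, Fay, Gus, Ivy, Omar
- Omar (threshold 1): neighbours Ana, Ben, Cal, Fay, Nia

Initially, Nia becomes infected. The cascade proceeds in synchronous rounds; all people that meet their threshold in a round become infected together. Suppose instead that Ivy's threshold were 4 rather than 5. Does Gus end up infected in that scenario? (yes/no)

no

With Ivy's threshold at 4:
Round 1 — Nia becomes infected (initial).
Round 2 — checking thresholds:
  Ana: 1 of 6 neighbours < 6, below threshold.
  Ben: 1 of 5 neighbours < 2, below threshold.
  Fay: 1 of 6 neighbours < 4, below threshold.
  Gus: 1 of 3 neighbours < 2, below threshold.
  Ivy: 1 of 5 neighbours < 4, below threshold.
  Omar: 1 of 5 neighbours ≥ 1, becomes infected.
Round 3 — checking thresholds:
  Ana: 2 of 6 neighbours < 6, below threshold.
  Ben: 2 of 5 neighbours ≥ 2, becomes infected.
  Cal: 1 of 4 neighbours < 2, below threshold.
  Fay: 2 of 6 neighbours < 4, below threshold.
  Gus: 1 of 3 neighbours < 2, below threshold.
  Ivy: 1 of 5 neighbours < 4, below threshold.
Round 4 — no new infections; cascade stops.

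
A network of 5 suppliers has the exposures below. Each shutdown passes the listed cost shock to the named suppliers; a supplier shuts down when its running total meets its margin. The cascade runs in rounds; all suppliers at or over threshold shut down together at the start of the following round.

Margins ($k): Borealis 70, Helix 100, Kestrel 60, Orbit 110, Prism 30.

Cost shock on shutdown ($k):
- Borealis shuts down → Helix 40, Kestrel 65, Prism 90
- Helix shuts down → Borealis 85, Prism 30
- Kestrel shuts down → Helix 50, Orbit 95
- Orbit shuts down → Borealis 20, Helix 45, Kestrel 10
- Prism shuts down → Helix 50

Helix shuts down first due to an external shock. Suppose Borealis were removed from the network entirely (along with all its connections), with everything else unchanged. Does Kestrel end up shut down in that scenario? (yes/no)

With Borealis removed:
Round 1 — Helix shuts down (initial).
  Prism: +30 → 30 ≥ 30
Round 2 — Prism shuts down.
No further shutdowns.

no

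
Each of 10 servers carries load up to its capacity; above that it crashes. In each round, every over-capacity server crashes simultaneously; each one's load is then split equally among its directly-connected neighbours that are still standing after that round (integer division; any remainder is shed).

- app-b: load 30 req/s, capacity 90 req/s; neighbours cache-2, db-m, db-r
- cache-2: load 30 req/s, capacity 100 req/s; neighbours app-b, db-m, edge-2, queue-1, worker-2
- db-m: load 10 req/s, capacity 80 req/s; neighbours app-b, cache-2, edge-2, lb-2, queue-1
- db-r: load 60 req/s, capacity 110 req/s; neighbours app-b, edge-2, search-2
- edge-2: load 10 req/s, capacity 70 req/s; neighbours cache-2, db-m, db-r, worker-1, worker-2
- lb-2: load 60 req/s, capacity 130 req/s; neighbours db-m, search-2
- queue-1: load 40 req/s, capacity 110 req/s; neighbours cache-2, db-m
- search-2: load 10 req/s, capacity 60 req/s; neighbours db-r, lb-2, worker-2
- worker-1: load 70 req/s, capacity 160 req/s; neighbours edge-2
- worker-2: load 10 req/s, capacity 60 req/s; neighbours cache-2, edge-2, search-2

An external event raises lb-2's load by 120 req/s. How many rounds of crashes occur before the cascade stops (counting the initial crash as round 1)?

2

Round 1 — lb-2 at 180 > 130. lb-2 crashes.
  lb-2 sheds 180 req/s to db-m, search-2: 90 each.
    db-m: 10+90 = 100 > 80
    search-2: 10+90 = 100 > 60
Round 2 — db-m, search-2 crash.
  db-m sheds 100 req/s to app-b, cache-2, edge-2, queue-1: 25 each.
    app-b: 30+25 = 55 ≤ 90
    cache-2: 30+25 = 55 ≤ 100
    edge-2: 10+25 = 35 ≤ 70
    queue-1: 40+25 = 65 ≤ 110
  search-2 sheds 100 req/s to db-r, worker-2: 50 each.
    db-r: 60+50 = 110 ≤ 110
    worker-2: 10+50 = 60 ≤ 60
No further crashes.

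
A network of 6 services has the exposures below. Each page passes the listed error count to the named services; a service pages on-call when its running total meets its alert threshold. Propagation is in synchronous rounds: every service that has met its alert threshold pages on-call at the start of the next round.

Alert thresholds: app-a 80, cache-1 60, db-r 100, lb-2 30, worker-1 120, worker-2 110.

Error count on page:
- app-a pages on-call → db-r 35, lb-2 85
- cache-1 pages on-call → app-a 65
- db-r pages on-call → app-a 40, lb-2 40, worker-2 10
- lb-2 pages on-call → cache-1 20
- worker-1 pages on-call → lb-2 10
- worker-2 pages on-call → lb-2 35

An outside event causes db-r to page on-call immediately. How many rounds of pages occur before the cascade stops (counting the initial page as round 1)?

Round 1 — db-r pages on-call (initial).
  app-a: +40 → 40 < 80
  lb-2: +40 → 40 ≥ 30
  worker-2: +10 → 10 < 110
Round 2 — lb-2 pages on-call.
  cache-1: +20 → 20 < 60
No further pages.

2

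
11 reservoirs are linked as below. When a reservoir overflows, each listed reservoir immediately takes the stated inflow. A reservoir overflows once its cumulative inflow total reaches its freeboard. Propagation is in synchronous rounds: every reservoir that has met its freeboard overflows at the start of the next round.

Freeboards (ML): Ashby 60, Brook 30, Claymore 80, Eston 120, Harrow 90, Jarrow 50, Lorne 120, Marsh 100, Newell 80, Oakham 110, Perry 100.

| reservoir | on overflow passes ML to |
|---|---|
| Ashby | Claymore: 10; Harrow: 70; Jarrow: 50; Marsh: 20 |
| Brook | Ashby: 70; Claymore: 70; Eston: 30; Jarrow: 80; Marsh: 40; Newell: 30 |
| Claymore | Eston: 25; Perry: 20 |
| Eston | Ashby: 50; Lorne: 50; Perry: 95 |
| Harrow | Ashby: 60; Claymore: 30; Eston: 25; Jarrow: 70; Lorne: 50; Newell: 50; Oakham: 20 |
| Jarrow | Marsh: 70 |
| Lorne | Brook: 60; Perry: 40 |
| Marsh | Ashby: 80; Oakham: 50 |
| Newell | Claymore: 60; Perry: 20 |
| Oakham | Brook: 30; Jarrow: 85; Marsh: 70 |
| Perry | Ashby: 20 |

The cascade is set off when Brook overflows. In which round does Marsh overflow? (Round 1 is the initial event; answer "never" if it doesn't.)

3

Round 1 — Brook overflows (initial).
  Ashby: +70 → 70 ≥ 60
  Claymore: +70 → 70 < 80
  Eston: +30 → 30 < 120
  Jarrow: +80 → 80 ≥ 50
  Marsh: +40 → 40 < 100
  Newell: +30 → 30 < 80
Round 2 — Ashby, Jarrow overflow.
  Claymore: +10 → 80 ≥ 80
  Harrow: +70 → 70 < 90
  Marsh: +20+70 → 130 ≥ 100
Round 3 — Claymore, Marsh overflow.
  Eston: +25 → 55 < 120
  Oakham: +50 → 50 < 110
  Perry: +20 → 20 < 100
No further overflows.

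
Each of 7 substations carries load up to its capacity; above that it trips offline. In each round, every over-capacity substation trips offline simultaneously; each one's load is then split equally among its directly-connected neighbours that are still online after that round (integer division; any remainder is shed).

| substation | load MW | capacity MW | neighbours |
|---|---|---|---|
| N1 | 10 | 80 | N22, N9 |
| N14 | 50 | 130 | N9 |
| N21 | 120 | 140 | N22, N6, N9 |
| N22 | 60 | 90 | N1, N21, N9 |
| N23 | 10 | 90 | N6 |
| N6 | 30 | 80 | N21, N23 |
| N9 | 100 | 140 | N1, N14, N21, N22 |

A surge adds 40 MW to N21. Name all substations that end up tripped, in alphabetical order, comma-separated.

Round 1 — N21 at 160 > 140. N21 trips offline.
  N21 sheds 160 MW to N22, N6, N9: 53 each (1 lost).
    N22: 60+53 = 113 > 90
    N6: 30+53 = 83 > 80
    N9: 100+53 = 153 > 140
Round 2 — N22, N6, N9 trip offline.
  N22 sheds 113 MW to N1: 113 each.
    N1: 10+113 = 123 > 80
  N6 sheds 83 MW to N23: 83 each.
    N23: 10+83 = 93 > 90
  N9 sheds 153 MW to N1, N14: 76 each (1 lost).
    N1: 123+76 = 199 > 80
    N14: 50+76 = 126 ≤ 130
Round 3 — N1, N23 trip offline.
  N1 sheds 199 MW: no online neighbours, lost.
  N23 sheds 93 MW: no online neighbours, lost.
No further trips.

N1, N21, N22, N23, N6, N9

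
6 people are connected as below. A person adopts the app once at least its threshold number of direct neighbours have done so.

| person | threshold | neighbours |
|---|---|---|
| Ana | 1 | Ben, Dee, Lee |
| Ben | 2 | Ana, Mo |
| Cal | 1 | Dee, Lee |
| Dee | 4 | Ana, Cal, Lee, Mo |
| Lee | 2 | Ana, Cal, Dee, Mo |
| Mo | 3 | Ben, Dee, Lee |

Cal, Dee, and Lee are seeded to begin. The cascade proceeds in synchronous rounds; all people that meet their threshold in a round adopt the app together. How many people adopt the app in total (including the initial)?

4

Round 1 — Cal, Dee, Lee adopt the app (initial).
Round 2 — checking thresholds:
  Ana: 2 of 3 neighbours ≥ 1, adopts the app.
  Mo: 2 of 3 neighbours < 3, holds.
Round 3 — no new adoptions; cascade stops.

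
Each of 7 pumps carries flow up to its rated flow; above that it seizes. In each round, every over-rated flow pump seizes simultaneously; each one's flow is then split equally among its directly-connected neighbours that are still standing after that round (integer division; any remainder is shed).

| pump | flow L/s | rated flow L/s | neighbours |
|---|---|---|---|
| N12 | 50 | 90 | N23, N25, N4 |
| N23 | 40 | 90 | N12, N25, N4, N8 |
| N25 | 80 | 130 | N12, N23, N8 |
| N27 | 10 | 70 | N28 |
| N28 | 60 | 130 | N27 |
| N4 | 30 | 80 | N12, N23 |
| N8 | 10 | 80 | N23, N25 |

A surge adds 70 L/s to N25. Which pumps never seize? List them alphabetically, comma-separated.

Round 1 — N25 at 150 > 130. N25 seizes.
  N25 sheds 150 L/s to N12, N23, N8: 50 each.
    N12: 50+50 = 100 > 90
    N23: 40+50 = 90 ≤ 90
    N8: 10+50 = 60 ≤ 80
Round 2 — N12 seizes.
  N12 sheds 100 L/s to N23, N4: 50 each.
    N23: 90+50 = 140 > 90
    N4: 30+50 = 80 ≤ 80
Round 3 — N23 seizes.
  N23 sheds 140 L/s to N4, N8: 70 each.
    N4: 80+70 = 150 > 80
    N8: 60+70 = 130 > 80
Round 4 — N4, N8 seize.
  N4 sheds 150 L/s: no online neighbours, lost.
  N8 sheds 130 L/s: no online neighbours, lost.
No further seizures.

N27, N28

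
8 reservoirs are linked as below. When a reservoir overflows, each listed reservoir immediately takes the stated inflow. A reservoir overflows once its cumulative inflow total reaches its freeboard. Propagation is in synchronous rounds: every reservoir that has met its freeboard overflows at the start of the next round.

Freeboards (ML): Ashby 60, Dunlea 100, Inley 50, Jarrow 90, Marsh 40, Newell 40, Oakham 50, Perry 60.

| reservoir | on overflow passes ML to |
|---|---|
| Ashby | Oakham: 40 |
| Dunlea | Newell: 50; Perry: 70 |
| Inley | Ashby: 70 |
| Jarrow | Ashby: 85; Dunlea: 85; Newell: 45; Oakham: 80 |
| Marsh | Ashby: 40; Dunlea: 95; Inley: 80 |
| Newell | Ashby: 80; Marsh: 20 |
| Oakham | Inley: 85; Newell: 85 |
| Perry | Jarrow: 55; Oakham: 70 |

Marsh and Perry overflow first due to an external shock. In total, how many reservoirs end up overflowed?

Round 1 — Marsh, Perry overflow (initial).
  Ashby: +40 → 40 < 60
  Dunlea: +95 → 95 < 100
  Inley: +80 → 80 ≥ 50
  Jarrow: +55 → 55 < 90
  Oakham: +70 → 70 ≥ 50
Round 2 — Inley, Oakham overflow.
  Ashby: +70 → 110 ≥ 60
  Newell: +85 → 85 ≥ 40
Round 3 — Ashby, Newell overflow.
No further overflows.

6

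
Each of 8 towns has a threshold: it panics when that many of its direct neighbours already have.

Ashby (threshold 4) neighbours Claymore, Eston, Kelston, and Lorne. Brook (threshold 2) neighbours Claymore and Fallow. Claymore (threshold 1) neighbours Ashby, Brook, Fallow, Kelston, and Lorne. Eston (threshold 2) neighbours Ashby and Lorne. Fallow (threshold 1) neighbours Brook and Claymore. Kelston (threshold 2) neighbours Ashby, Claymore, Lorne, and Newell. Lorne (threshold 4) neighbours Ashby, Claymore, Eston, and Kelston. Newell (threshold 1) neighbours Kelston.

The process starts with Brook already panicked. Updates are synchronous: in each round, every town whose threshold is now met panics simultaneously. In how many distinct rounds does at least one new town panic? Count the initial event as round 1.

Round 1 — Brook panics (initial).
Round 2 — checking thresholds:
  Claymore: 1 of 5 neighbours ≥ 1, panics.
  Fallow: 1 of 2 neighbours ≥ 1, panics.
Round 3 — no new panics; cascade stops.

2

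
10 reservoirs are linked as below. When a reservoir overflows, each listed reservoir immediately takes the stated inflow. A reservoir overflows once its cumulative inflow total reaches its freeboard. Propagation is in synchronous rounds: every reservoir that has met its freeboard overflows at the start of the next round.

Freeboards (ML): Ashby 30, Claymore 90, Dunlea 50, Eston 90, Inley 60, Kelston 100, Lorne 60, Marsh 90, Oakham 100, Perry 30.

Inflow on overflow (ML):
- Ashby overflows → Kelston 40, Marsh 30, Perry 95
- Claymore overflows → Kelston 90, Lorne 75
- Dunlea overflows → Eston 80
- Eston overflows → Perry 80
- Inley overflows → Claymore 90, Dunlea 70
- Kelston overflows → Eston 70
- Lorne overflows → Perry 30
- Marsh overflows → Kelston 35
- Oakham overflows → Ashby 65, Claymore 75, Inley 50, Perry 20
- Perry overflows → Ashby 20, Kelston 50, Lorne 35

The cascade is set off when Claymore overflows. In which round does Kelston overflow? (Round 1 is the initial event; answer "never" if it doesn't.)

Round 1 — Claymore overflows (initial).
  Kelston: +90 → 90 < 100
  Lorne: +75 → 75 ≥ 60
Round 2 — Lorne overflows.
  Perry: +30 → 30 ≥ 30
Round 3 — Perry overflows.
  Ashby: +20 → 20 < 30
  Kelston: +50 → 140 ≥ 100
Round 4 — Kelston overflows.
  Eston: +70 → 70 < 90
No further overflows.

4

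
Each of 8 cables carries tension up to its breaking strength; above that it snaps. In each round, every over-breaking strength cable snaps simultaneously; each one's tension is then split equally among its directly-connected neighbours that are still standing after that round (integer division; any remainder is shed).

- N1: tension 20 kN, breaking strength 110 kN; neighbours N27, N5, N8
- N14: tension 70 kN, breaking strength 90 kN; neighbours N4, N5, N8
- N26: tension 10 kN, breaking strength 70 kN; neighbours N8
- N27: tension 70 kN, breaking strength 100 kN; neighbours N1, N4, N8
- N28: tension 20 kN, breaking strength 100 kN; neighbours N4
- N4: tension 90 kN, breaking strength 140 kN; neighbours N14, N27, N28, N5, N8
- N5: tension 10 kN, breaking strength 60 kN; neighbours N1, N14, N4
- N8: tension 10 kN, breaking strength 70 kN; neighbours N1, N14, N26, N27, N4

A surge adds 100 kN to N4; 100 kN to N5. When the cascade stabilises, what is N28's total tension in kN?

67

Round 1 — N4 at 190 > 140; N5 at 110 > 60. N4, N5 snap.
  N4 sheds 190 kN to N14, N27, N28, N8: 47 each (2 lost).
    N14: 70+47 = 117 > 90
    N27: 70+47 = 117 > 100
    N28: 20+47 = 67 ≤ 100
    N8: 10+47 = 57 ≤ 70
  N5 sheds 110 kN to N1, N14: 55 each.
    N1: 20+55 = 75 ≤ 110
    N14: 117+55 = 172 > 90
Round 2 — N14, N27 snap.
  N14 sheds 172 kN to N8: 172 each.
    N8: 57+172 = 229 > 70
  N27 sheds 117 kN to N1, N8: 58 each (1 lost).
    N1: 75+58 = 133 > 110
    N8: 229+58 = 287 > 70
Round 3 — N1, N8 snap.
  N1 sheds 133 kN: no online neighbours, lost.
  N8 sheds 287 kN to N26: 287 each.
    N26: 10+287 = 297 > 70
Round 4 — N26 snaps.
  N26 sheds 297 kN: no online neighbours, lost.
No further breaks.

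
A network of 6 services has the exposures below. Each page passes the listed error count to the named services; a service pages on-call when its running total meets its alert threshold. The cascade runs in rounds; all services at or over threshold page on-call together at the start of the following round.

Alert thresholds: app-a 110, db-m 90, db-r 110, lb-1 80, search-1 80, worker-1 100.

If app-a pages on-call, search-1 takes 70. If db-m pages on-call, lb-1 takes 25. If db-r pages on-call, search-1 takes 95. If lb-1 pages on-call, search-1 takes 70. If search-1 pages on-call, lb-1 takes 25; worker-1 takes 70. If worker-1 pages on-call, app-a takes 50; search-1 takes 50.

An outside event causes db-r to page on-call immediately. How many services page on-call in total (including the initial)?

2

Round 1 — db-r pages on-call (initial).
  search-1: +95 → 95 ≥ 80
Round 2 — search-1 pages on-call.
  lb-1: +25 → 25 < 80
  worker-1: +70 → 70 < 100
No further pages.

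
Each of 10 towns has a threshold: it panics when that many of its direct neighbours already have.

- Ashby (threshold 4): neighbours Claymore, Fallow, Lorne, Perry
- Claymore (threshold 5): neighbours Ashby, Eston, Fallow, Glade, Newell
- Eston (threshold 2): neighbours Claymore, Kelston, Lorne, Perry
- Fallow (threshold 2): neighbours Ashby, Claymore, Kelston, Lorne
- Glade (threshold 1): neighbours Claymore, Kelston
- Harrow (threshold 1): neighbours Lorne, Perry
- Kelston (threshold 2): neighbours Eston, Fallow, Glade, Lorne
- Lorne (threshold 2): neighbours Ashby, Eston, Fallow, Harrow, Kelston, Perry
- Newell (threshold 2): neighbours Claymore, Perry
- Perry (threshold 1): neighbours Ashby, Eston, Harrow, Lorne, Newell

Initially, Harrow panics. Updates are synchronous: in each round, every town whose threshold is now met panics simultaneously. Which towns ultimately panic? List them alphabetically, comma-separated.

Eston, Fallow, Glade, Harrow, Kelston, Lorne, Perry

Round 1 — Harrow panics (initial).
Round 2 — checking thresholds:
  Lorne: 1 of 6 neighbours < 2, below threshold.
  Perry: 1 of 5 neighbours ≥ 1, panics.
Round 3 — checking thresholds:
  Ashby: 1 of 4 neighbours < 4, below threshold.
  Eston: 1 of 4 neighbours < 2, below threshold.
  Lorne: 2 of 6 neighbours ≥ 2, panics.
  Newell: 1 of 2 neighbours < 2, below threshold.
Round 4 — checking thresholds:
  Ashby: 2 of 4 neighbours < 4, below threshold.
  Eston: 2 of 4 neighbours ≥ 2, panics.
  Fallow: 1 of 4 neighbours < 2, below threshold.
  Kelston: 1 of 4 neighbours < 2, below threshold.
  Newell: 1 of 2 neighbours < 2, below threshold.
Round 5 — checking thresholds:
  Ashby: 2 of 4 neighbours < 4, below threshold.
  Claymore: 1 of 5 neighbours < 5, below threshold.
  Fallow: 1 of 4 neighbours < 2, below threshold.
  Kelston: 2 of 4 neighbours ≥ 2, panics.
  Newell: 1 of 2 neighbours < 2, below threshold.
Round 6 — checking thresholds:
  Ashby: 2 of 4 neighbours < 4, below threshold.
  Claymore: 1 of 5 neighbours < 5, below threshold.
  Fallow: 2 of 4 neighbours ≥ 2, panics.
  Glade: 1 of 2 neighbours ≥ 1, panics.
  Newell: 1 of 2 neighbours < 2, below threshold.
Round 7 — no new panics; cascade stops.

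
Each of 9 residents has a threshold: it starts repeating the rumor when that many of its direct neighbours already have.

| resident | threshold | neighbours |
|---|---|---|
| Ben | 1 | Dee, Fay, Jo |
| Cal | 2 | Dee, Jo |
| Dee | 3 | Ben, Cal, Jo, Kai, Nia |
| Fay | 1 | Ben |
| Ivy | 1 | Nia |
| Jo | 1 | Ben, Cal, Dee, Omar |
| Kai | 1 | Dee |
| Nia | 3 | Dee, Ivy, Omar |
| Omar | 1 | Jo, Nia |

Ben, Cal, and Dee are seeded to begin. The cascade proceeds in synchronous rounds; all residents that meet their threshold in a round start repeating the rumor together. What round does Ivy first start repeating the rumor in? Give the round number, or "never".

never

Round 1 — Ben, Cal, Dee start repeating the rumor (initial).
Round 2 — checking thresholds:
  Fay: 1 of 1 neighbours ≥ 1, starts repeating the rumor.
  Jo: 3 of 4 neighbours ≥ 1, starts repeating the rumor.
  Kai: 1 of 1 neighbours ≥ 1, starts repeating the rumor.
  Nia: 1 of 3 neighbours < 3, holds.
Round 3 — checking thresholds:
  Nia: 1 of 3 neighbours < 3, holds.
  Omar: 1 of 2 neighbours ≥ 1, starts repeating the rumor.
Round 4 — no new spreads; cascade stops.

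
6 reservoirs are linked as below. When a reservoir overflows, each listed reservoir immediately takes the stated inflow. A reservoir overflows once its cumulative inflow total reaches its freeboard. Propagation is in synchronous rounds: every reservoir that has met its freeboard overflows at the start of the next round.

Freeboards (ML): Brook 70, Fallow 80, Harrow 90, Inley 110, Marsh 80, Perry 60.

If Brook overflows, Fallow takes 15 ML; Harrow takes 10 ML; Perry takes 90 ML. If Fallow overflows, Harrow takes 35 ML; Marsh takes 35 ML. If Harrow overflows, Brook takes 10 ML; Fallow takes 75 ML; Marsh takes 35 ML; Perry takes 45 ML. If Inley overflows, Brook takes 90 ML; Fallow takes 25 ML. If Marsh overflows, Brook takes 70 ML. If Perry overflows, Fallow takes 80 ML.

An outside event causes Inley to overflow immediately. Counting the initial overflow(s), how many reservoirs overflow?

4

Round 1 — Inley overflows (initial).
  Brook: +90 → 90 ≥ 70
  Fallow: +25 → 25 < 80
Round 2 — Brook overflows.
  Fallow: +15 → 40 < 80
  Harrow: +10 → 10 < 90
  Perry: +90 → 90 ≥ 60
Round 3 — Perry overflows.
  Fallow: +80 → 120 ≥ 80
Round 4 — Fallow overflows.
  Harrow: +35 → 45 < 90
  Marsh: +35 → 35 < 80
No further overflows.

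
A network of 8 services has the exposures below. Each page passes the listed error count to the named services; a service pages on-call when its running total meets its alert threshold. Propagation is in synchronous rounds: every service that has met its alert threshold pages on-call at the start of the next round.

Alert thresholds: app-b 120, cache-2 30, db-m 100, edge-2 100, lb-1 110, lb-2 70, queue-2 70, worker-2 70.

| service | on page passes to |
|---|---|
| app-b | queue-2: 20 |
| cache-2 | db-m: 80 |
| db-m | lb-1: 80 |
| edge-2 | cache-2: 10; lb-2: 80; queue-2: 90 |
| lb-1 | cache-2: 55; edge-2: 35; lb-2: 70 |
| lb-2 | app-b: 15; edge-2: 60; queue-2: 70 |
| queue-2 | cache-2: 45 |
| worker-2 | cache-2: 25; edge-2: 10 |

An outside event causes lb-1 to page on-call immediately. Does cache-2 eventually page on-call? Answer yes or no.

Round 1 — lb-1 pages on-call (initial).
  cache-2: +55 → 55 ≥ 30
  edge-2: +35 → 35 < 100
  lb-2: +70 → 70 ≥ 70
Round 2 — cache-2, lb-2 page on-call.
  app-b: +15 → 15 < 120
  db-m: +80 → 80 < 100
  edge-2: +60 → 95 < 100
  queue-2: +70 → 70 ≥ 70
Round 3 — queue-2 pages on-call.
No further pages.

yes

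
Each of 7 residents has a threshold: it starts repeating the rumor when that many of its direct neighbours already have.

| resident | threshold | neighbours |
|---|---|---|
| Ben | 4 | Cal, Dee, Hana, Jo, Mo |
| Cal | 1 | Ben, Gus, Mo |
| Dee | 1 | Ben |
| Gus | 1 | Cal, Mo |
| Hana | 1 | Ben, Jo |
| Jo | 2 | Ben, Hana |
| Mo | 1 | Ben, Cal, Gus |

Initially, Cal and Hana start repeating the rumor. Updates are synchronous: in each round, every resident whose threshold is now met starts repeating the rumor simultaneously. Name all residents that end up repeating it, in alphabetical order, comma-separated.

Round 1 — Cal, Hana start repeating the rumor (initial).
Round 2 — checking thresholds:
  Ben: 2 of 5 neighbours < 4, not yet.
  Gus: 1 of 2 neighbours ≥ 1, starts repeating the rumor.
  Jo: 1 of 2 neighbours < 2, not yet.
  Mo: 1 of 3 neighbours ≥ 1, starts repeating the rumor.
Round 3 — no new spreads; cascade stops.

Cal, Gus, Hana, Mo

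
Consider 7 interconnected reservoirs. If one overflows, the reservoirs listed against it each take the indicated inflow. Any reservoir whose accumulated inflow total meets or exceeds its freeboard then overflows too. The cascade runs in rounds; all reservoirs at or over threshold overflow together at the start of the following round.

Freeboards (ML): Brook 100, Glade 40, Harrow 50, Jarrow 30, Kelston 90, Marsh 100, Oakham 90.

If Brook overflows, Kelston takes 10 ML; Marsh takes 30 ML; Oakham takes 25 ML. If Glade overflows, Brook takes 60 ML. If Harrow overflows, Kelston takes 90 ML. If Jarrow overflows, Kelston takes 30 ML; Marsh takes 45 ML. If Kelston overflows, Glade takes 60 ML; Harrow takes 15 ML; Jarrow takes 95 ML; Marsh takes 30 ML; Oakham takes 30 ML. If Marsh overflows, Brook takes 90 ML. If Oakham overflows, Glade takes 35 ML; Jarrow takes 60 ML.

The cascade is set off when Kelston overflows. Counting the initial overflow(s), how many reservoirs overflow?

Round 1 — Kelston overflows (initial).
  Glade: +60 → 60 ≥ 40
  Harrow: +15 → 15 < 50
  Jarrow: +95 → 95 ≥ 30
  Marsh: +30 → 30 < 100
  Oakham: +30 → 30 < 90
Round 2 — Glade, Jarrow overflow.
  Brook: +60 → 60 < 100
  Marsh: +45 → 75 < 100
No further overflows.

3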